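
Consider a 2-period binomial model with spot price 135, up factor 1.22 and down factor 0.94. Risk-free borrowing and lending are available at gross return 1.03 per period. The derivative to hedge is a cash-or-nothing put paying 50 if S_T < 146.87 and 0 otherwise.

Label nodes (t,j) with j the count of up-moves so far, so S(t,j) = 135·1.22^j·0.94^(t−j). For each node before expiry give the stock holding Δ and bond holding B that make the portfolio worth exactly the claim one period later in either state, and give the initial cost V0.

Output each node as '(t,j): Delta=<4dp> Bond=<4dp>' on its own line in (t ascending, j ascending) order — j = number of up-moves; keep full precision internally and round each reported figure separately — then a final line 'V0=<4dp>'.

Risk-neutral probability p* = (R−d)/(u−d) = (1.03−0.94)/(1.22−0.94) = 0.3214.
Terminal payoffs: V(2,0)=50.0000, V(2,1)=0.0000, V(2,2)=0.0000
  t=1,j=0: stock 126.9000 → up 154.8180 (V=0.0000), down 119.2860 (V=50.0000). Price 32.9404; hedge Δ=-1.4072, bond B=211.5118.
  t=1,j=1: stock 164.7000 → up 200.9340 (V=0.0000), down 154.8180 (V=0.0000). Price 0.0000; hedge Δ=0.0000, bond B=0.0000.
  t=0,j=0: stock 135.0000 → up 164.7000 (V=0.0000), down 126.9000 (V=32.9404). Price 21.7013; hedge Δ=-0.8714, bond B=139.3455.
Check: Δ(0,0)·S0 + B(0,0) = 21.7013 = V0.

(0,0): Delta=-0.8714 Bond=139.3455
(1,0): Delta=-1.4072 Bond=211.5118
(1,1): Delta=0.0000 Bond=0.0000
V0=21.7013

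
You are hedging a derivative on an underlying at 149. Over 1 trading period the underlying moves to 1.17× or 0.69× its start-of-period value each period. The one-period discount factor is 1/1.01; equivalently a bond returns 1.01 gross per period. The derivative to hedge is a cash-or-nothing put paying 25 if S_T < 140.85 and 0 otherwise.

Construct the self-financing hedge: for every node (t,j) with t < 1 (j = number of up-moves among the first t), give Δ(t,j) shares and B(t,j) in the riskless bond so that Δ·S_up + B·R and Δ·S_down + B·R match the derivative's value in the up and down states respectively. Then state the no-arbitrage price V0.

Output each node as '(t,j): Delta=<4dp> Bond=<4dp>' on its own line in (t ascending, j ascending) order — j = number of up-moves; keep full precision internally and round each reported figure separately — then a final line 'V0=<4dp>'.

(0,0): Delta=-0.3496 Bond=60.3342
V0=8.2508

Risk-neutral probability p* = (R−d)/(u−d) = (1.01−0.69)/(1.17−0.69) = 0.6667.
Terminal payoffs: V(1,0)=25.0000, V(1,1)=0.0000
(0,0): S=149.0000. Δ = (V_up−V_dn)/(S_up−S_dn) = (0.0000−25.0000)/(174.3300−102.8100) = -0.3496. V = [p*·0.0000 + (1−p*)·25.0000]/1.01 = 8.2508. B = V − Δ·S = 60.3342.
Root portfolio cost Δ·149+B reproduces V0=8.2508.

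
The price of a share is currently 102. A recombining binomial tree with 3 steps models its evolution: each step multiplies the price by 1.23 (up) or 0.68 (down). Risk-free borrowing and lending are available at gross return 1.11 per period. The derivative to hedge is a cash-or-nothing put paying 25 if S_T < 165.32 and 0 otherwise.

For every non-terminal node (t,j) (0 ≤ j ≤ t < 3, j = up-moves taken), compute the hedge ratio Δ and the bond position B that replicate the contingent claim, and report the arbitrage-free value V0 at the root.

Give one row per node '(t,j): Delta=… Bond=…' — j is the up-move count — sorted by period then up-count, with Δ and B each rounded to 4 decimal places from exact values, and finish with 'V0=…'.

(0,0): Delta=-0.2211 Bond=32.0941
(1,0): Delta=0.0000 Bond=20.2906
(1,1): Delta=-0.2552 Bond=39.9037
(2,0): Delta=0.0000 Bond=22.5225
(2,1): Delta=0.0000 Bond=22.5225
(2,2): Delta=-0.2946 Bond=50.3686
V0=9.5443

The replicating-portfolio and risk-neutral prices coincide; use p* = (1.11−0.68)/(1.23−0.68) = 0.7818 for the latter.
At expiry t=3: V(3,0)=25.0000, V(3,1)=25.0000, V(3,2)=25.0000, V(3,3)=0.0000
  t=2,j=0: stock 47.1648 → up 58.0127 (V=25.0000), down 32.0721 (V=25.0000). Price 22.5225; hedge Δ=0.0000, bond B=22.5225.
  t=2,j=1: stock 85.3128 → up 104.9347 (V=25.0000), down 58.0127 (V=25.0000). Price 22.5225; hedge Δ=0.0000, bond B=22.5225.
  t=2,j=2: stock 154.3158 → up 189.8084 (V=0.0000), down 104.9347 (V=25.0000). Price 4.9140; hedge Δ=-0.2946, bond B=50.3686.
  t=1,j=0: stock 69.3600 → up 85.3128 (V=22.5225), down 47.1648 (V=22.5225). Price 20.2906; hedge Δ=0.0000, bond B=20.2906.
  t=1,j=1: stock 125.4600 → up 154.3158 (V=4.9140), down 85.3128 (V=22.5225). Price 7.8882; hedge Δ=-0.2552, bond B=39.9037.
  t=0,j=0: stock 102.0000 → up 125.4600 (V=7.8882), down 69.3600 (V=20.2906). Price 9.5443; hedge Δ=-0.2211, bond B=32.0941.
Check: Δ(0,0)·S0 + B(0,0) = 9.5443 = V0.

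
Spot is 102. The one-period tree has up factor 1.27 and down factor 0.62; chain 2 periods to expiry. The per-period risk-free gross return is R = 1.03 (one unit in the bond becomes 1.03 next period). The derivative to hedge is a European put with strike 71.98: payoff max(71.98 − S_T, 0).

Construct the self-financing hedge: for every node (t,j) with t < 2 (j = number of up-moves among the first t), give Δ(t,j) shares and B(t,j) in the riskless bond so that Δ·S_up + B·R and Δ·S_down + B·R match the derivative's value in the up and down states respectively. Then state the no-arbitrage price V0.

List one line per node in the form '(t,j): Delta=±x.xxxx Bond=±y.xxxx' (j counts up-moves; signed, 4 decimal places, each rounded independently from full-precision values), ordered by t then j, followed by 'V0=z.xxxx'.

(0,0): Delta=-0.1772 Bond=22.2847
(1,0): Delta=-0.7972 Bond=62.1649
(1,1): Delta=0.0000 Bond=0.0000
V0=4.2113

Since d<R<u, set p* = (R−d)/(u−d) = 0.6308; price each node as the discounted p*-expectation of its children.
Payoff layer (t=2): V(2,0)=32.7712, V(2,1)=0.0000, V(2,2)=0.0000
Node (1,0) S=63.2400: V=(p*·0.0000+(1−p*)·32.7712)/1.03=11.7477; Δ=(0.0000−32.7712)/(80.3148−39.2088)=-0.7972; B=V−Δ·S=62.1649
Node (1,1) S=129.5400: V=(p*·0.0000+(1−p*)·0.0000)/1.03=0.0000; Δ=(0.0000−0.0000)/(164.5158−80.3148)=0.0000; B=V−Δ·S=0.0000
Node (0,0) S=102.0000: V=(p*·0.0000+(1−p*)·11.7477)/1.03=4.2113; Δ=(0.0000−11.7477)/(129.5400−63.2400)=-0.1772; B=V−Δ·S=22.2847
The time-0 hedge costs 4.2113, which is the no-arbitrage price.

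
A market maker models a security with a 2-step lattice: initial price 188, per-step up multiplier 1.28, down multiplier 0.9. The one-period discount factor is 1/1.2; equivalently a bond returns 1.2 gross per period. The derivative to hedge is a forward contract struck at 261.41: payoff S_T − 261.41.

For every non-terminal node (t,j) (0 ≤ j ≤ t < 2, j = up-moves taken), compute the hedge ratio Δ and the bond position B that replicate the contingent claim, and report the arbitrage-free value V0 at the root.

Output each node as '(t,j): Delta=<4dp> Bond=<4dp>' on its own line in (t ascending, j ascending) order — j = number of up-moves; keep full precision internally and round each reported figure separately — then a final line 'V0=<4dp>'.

Under the risk-neutral measure, an up-move has probability p* = (R−d)/(u−d) = 0.7895 and values discount at R = 1.2.
Payoff layer (t=2): V(2,0)=-109.1300, V(2,1)=-44.8340, V(2,2)=46.6092
(1,0): S=169.2000. Δ = (V_up−V_dn)/(S_up−S_dn) = (-44.8340−-109.1300)/(216.5760−152.2800) = 1.0000. V = [p*·-44.8340 + (1−p*)·-109.1300]/1.2 = -48.6417. B = V − Δ·S = -217.8417.
(1,1): S=240.6400. Δ = (V_up−V_dn)/(S_up−S_dn) = (46.6092−-44.8340)/(308.0192−216.5760) = 1.0000. V = [p*·46.6092 + (1−p*)·-44.8340]/1.2 = 22.7983. B = V − Δ·S = -217.8417.
(0,0): S=188.0000. Δ = (V_up−V_dn)/(S_up−S_dn) = (22.7983−-48.6417)/(240.6400−169.2000) = 1.0000. V = [p*·22.7983 + (1−p*)·-48.6417]/1.2 = 6.4653. B = V − Δ·S = -181.5347.
Check: Δ(0,0)·S0 + B(0,0) = 6.4653 = V0.

(0,0): Delta=1.0000 Bond=-181.5347
(1,0): Delta=1.0000 Bond=-217.8417
(1,1): Delta=1.0000 Bond=-217.8417
V0=6.4653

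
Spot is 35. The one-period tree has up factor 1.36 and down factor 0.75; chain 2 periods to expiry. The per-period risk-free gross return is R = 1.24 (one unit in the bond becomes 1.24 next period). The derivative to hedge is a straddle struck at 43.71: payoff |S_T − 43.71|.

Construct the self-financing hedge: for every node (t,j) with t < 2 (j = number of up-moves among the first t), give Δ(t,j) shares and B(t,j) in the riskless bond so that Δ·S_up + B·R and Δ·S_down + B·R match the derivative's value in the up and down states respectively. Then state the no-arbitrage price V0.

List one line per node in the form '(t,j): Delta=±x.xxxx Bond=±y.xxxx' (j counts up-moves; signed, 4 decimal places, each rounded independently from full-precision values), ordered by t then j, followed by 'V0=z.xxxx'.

Since d<R<u, set p* = (R−d)/(u−d) = 0.8033; price each node as the discounted p*-expectation of its children.
Payoff layer (t=2): V(2,0)=24.0225, V(2,1)=8.0100, V(2,2)=21.0260
(1,0): S=26.2500. Δ = (V_up−V_dn)/(S_up−S_dn) = (8.0100−24.0225)/(35.7000−19.6875) = -1.0000. V = [p*·8.0100 + (1−p*)·24.0225]/1.24 = 9.0000. B = V − Δ·S = 35.2500.
(1,1): S=47.6000. Δ = (V_up−V_dn)/(S_up−S_dn) = (21.0260−8.0100)/(64.7360−35.7000) = 0.4483. V = [p*·21.0260 + (1−p*)·8.0100]/1.24 = 14.8915. B = V − Δ·S = -6.4462.
(0,0): S=35.0000. Δ = (V_up−V_dn)/(S_up−S_dn) = (14.8915−9.0000)/(47.6000−26.2500) = 0.2759. V = [p*·14.8915 + (1−p*)·9.0000]/1.24 = 11.0746. B = V − Δ·S = 1.4164.
Each (Δ,B) replicates both successor values, so the strategy is self-financing and V0 is arbitrage-free.

(0,0): Delta=0.2759 Bond=1.4164
(1,0): Delta=-1.0000 Bond=35.2500
(1,1): Delta=0.4483 Bond=-6.4462
V0=11.0746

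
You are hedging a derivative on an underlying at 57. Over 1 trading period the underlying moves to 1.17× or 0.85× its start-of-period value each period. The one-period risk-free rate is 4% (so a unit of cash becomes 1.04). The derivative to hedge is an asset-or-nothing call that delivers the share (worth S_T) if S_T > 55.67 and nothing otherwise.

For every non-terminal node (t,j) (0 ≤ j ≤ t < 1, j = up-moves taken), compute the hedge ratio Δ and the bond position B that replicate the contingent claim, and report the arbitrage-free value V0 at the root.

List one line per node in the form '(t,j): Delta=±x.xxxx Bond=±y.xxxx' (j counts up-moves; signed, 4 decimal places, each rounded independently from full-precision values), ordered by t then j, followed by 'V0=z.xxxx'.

Since d<R<u, set p* = (R−d)/(u−d) = 0.5938; price each node as the discounted p*-expectation of its children.
Payoff layer (t=1): V(1,0)=0.0000, V(1,1)=66.6900
  t=0,j=0: stock 57.0000 → up 66.6900 (V=66.6900), down 48.4500 (V=0.0000). Price 38.0742; hedge Δ=3.6562, bond B=-170.3320.
Check: Δ(0,0)·S0 + B(0,0) = 38.0742 = V0.

(0,0): Delta=3.6562 Bond=-170.3320
V0=38.0742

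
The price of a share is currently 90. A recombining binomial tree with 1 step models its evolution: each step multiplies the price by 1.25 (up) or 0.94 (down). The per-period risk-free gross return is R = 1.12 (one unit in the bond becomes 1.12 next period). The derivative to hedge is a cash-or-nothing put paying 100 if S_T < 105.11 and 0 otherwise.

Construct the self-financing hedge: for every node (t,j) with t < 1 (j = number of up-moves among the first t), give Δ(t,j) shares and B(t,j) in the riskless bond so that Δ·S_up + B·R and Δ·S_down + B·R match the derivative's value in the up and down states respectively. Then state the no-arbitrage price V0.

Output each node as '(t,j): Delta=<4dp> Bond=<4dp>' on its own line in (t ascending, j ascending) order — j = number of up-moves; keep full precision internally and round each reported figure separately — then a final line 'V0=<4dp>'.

Risk-neutral probability p* = (R−d)/(u−d) = (1.12−0.94)/(1.25−0.94) = 0.5806.
At expiry t=1: V(1,0)=100.0000, V(1,1)=0.0000
  t=0,j=0: stock 90.0000 → up 112.5000 (V=0.0000), down 84.6000 (V=100.0000). Price 37.4424; hedge Δ=-3.5842, bond B=360.0230.
Check: Δ(0,0)·S0 + B(0,0) = 37.4424 = V0.

(0,0): Delta=-3.5842 Bond=360.0230
V0=37.4424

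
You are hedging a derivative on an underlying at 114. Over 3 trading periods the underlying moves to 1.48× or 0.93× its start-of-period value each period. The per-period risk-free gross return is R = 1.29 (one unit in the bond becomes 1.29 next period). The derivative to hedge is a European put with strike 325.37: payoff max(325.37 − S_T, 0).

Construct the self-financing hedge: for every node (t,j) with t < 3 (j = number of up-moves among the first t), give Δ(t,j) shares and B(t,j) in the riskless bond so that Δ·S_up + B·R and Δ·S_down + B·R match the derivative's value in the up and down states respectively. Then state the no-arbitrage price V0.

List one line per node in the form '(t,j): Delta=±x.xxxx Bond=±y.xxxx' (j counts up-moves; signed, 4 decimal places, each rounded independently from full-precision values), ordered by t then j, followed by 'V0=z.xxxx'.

Under the risk-neutral measure, an up-move has probability p* = (R−d)/(u−d) = 0.6545 and values discount at R = 1.29.
Terminal payoffs: V(3,0)=233.6733, V(3,1)=179.4441, V(3,2)=93.1438, V(3,3)=0.0000
Node (2,0) S=98.5986: V=(p*·179.4441+(1−p*)·233.6733)/1.29=153.6262; Δ=(179.4441−233.6733)/(145.9259−91.6967)=-1.0000; B=V−Δ·S=252.2248
Node (2,1) S=156.9096: V=(p*·93.1438+(1−p*)·179.4441)/1.29=95.3152; Δ=(93.1438−179.4441)/(232.2262−145.9259)=-1.0000; B=V−Δ·S=252.2248
Node (2,2) S=249.7056: V=(p*·0.0000+(1−p*)·93.1438)/1.29=24.9434; Δ=(0.0000−93.1438)/(369.5643−232.2262)=-0.6782; B=V−Δ·S=194.2957
Node (1,0) S=106.0200: V=(p*·95.3152+(1−p*)·153.6262)/1.29=89.5031; Δ=(95.3152−153.6262)/(156.9096−98.5986)=-1.0000; B=V−Δ·S=195.5231
Node (1,1) S=168.7200: V=(p*·24.9434+(1−p*)·95.3152)/1.29=38.1811; Δ=(24.9434−95.3152)/(249.7056−156.9096)=-0.7583; B=V−Δ·S=166.1299
Node (0,0) S=114.0000: V=(p*·38.1811+(1−p*)·89.5031)/1.29=43.3415; Δ=(38.1811−89.5031)/(168.7200−106.0200)=-0.8185; B=V−Δ·S=136.6542
Self-financing check: at every node Δ·S+B equals the discounted successor values.

(0,0): Delta=-0.8185 Bond=136.6542
(1,0): Delta=-1.0000 Bond=195.5231
(1,1): Delta=-0.7583 Bond=166.1299
(2,0): Delta=-1.0000 Bond=252.2248
(2,1): Delta=-1.0000 Bond=252.2248
(2,2): Delta=-0.6782 Bond=194.2957
V0=43.3415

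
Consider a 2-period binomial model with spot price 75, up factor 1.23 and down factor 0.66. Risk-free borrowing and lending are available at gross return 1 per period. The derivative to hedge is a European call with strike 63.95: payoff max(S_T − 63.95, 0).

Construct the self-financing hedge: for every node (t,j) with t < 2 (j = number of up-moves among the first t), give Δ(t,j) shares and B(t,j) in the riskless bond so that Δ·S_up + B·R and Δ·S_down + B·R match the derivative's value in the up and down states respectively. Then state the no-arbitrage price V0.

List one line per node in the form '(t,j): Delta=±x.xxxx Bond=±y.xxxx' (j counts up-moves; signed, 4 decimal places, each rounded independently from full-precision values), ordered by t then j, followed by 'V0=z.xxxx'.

(0,0): Delta=0.6909 Bond=-34.2005
(1,0): Delta=0.0000 Bond=0.0000
(1,1): Delta=0.9417 Bond=-57.3361
V0=17.6184

Risk-neutral probability p* = (R−d)/(u−d) = (1−0.66)/(1.23−0.66) = 0.5965.
At expiry t=2: V(2,0)=0.0000, V(2,1)=0.0000, V(2,2)=49.5175
  t=1,j=0: stock 49.5000 → up 60.8850 (V=0.0000), down 32.6700 (V=0.0000). Price 0.0000; hedge Δ=0.0000, bond B=0.0000.
  t=1,j=1: stock 92.2500 → up 113.4675 (V=49.5175), down 60.8850 (V=0.0000). Price 29.5368; hedge Δ=0.9417, bond B=-57.3361.
  t=0,j=0: stock 75.0000 → up 92.2500 (V=29.5368), down 49.5000 (V=0.0000). Price 17.6184; hedge Δ=0.6909, bond B=-34.2005.
Root portfolio cost Δ·75+B reproduces V0=17.6184.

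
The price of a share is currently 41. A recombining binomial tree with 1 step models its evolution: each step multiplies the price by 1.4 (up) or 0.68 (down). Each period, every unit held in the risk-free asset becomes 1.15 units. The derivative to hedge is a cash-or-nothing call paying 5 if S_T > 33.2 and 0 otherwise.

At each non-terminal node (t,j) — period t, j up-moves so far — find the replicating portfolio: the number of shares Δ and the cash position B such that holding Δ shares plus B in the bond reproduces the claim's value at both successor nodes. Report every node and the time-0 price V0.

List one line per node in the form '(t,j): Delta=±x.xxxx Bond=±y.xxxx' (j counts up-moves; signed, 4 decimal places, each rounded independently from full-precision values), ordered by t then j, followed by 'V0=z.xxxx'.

(0,0): Delta=0.1694 Bond=-4.1063
V0=2.8382

No-arbitrage ⇒ martingale measure with p* = (R−d)/(u−d) = 0.6528.
Payoff layer (t=1): V(1,0)=0.0000, V(1,1)=5.0000
(0,0): S=41.0000. Δ = (V_up−V_dn)/(S_up−S_dn) = (5.0000−0.0000)/(57.4000−27.8800) = 0.1694. V = [p*·5.0000 + (1−p*)·0.0000]/1.15 = 2.8382. B = V − Δ·S = -4.1063.
The time-0 hedge costs 2.8382, which is the no-arbitrage price.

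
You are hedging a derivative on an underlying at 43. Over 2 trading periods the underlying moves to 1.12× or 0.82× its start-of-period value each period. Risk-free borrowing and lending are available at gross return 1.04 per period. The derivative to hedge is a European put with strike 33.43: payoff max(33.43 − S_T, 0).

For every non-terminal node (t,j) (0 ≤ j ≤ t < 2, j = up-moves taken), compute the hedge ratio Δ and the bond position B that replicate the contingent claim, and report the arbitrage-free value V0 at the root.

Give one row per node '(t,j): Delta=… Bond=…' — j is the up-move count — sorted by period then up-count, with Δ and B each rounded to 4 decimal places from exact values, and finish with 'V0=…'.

Under the risk-neutral measure, an up-move has probability p* = (R−d)/(u−d) = 0.7333 and values discount at R = 1.04.
Terminal values V(2,·): V(2,0)=4.5168, V(2,1)=0.0000, V(2,2)=0.0000
Node (1,0) S=35.2600: V=(p*·0.0000+(1−p*)·4.5168)/1.04=1.1582; Δ=(0.0000−4.5168)/(39.4912−28.9132)=-0.4270; B=V−Δ·S=16.2142
Node (1,1) S=48.1600: V=(p*·0.0000+(1−p*)·0.0000)/1.04=0.0000; Δ=(0.0000−0.0000)/(53.9392−39.4912)=0.0000; B=V−Δ·S=0.0000
Node (0,0) S=43.0000: V=(p*·0.0000+(1−p*)·1.1582)/1.04=0.2970; Δ=(0.0000−1.1582)/(48.1600−35.2600)=-0.0898; B=V−Δ·S=4.1575
Check: Δ(0,0)·S0 + B(0,0) = 0.2970 = V0.

(0,0): Delta=-0.0898 Bond=4.1575
(1,0): Delta=-0.4270 Bond=16.2142
(1,1): Delta=0.0000 Bond=0.0000
V0=0.2970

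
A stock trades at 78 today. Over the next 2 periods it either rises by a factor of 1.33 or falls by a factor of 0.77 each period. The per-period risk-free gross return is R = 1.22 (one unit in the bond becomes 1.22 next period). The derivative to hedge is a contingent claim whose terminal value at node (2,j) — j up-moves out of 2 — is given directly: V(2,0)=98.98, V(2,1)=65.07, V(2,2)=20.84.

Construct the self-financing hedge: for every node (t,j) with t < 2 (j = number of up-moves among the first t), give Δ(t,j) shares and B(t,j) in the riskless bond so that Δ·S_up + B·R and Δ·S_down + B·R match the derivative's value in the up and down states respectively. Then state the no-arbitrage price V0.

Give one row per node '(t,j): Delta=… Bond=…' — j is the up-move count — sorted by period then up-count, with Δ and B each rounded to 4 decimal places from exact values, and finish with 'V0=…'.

(0,0): Delta=-0.7920 Bond=87.1807
(1,0): Delta=-1.0082 Bond=119.3494
(1,1): Delta=-0.7613 Bond=103.1855
V0=25.4084

The replicating-portfolio and risk-neutral prices coincide; use p* = (1.22−0.77)/(1.33−0.77) = 0.8036 for the latter.
Payoff layer (t=2): V(2,0)=98.9800, V(2,1)=65.0700, V(2,2)=20.8400
Node (1,0) S=60.0600: V=(p*·65.0700+(1−p*)·98.9800)/1.22=58.7958; Δ=(65.0700−98.9800)/(79.8798−46.2462)=-1.0082; B=V−Δ·S=119.3494
Node (1,1) S=103.7400: V=(p*·20.8400+(1−p*)·65.0700)/1.22=24.2033; Δ=(20.8400−65.0700)/(137.9742−79.8798)=-0.7613; B=V−Δ·S=103.1855
Node (0,0) S=78.0000: V=(p*·24.2033+(1−p*)·58.7958)/1.22=25.4084; Δ=(24.2033−58.7958)/(103.7400−60.0600)=-0.7920; B=V−Δ·S=87.1807
Root portfolio cost Δ·78+B reproduces V0=25.4084.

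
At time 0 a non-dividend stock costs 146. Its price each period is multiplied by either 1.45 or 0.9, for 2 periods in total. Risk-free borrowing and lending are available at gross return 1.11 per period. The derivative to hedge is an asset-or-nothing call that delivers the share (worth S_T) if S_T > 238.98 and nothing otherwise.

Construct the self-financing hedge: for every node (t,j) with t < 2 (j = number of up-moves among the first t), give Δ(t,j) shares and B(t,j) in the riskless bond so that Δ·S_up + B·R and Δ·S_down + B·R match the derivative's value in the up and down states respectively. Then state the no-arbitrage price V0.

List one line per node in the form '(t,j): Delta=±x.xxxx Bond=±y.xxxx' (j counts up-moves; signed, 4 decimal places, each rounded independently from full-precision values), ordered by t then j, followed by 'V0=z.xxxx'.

(0,0): Delta=1.3149 Bond=-155.6608
(1,0): Delta=0.0000 Bond=0.0000
(1,1): Delta=2.6364 Bond=-452.5283
V0=36.3209

Under the risk-neutral measure, an up-move has probability p* = (R−d)/(u−d) = 0.3818 and values discount at R = 1.11.
At expiry t=2: V(2,0)=0.0000, V(2,1)=0.0000, V(2,2)=306.9650
  t=1,j=0: stock 131.4000 → up 190.5300 (V=0.0000), down 118.2600 (V=0.0000). Price 0.0000; hedge Δ=0.0000, bond B=0.0000.
  t=1,j=1: stock 211.7000 → up 306.9650 (V=306.9650), down 190.5300 (V=0.0000). Price 105.5899; hedge Δ=2.6364, bond B=-452.5283.
  t=0,j=0: stock 146.0000 → up 211.7000 (V=105.5899), down 131.4000 (V=0.0000). Price 36.3209; hedge Δ=1.3149, bond B=-155.6608.
Self-financing check: at every node Δ·S+B equals the discounted successor values.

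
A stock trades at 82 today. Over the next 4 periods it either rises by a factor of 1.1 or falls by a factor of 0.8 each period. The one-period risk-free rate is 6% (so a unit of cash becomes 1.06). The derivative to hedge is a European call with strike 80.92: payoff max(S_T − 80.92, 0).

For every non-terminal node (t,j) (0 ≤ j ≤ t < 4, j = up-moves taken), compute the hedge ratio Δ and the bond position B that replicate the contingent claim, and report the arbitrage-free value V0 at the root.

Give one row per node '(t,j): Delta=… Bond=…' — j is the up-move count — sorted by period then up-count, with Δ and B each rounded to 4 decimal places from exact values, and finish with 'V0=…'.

No-arbitrage ⇒ martingale measure with p* = (R−d)/(u−d) = 0.8667.
At expiry t=4: V(4,0)=0.0000, V(4,1)=0.0000, V(4,2)=0.0000, V(4,3)=6.3936, V(4,4)=39.1362
  t=3,j=0: stock 41.9840 → up 46.1824 (V=0.0000), down 33.5872 (V=0.0000). Price 0.0000; hedge Δ=0.0000, bond B=0.0000.
  t=3,j=1: stock 57.7280 → up 63.5008 (V=0.0000), down 46.1824 (V=0.0000). Price 0.0000; hedge Δ=0.0000, bond B=0.0000.
  t=3,j=2: stock 79.3760 → up 87.3136 (V=6.3936), down 63.5008 (V=0.0000). Price 5.2275; hedge Δ=0.2685, bond B=-16.0845.
  t=3,j=3: stock 109.1420 → up 120.0562 (V=39.1362), down 87.3136 (V=6.3936). Price 32.8024; hedge Δ=1.0000, bond B=-76.3396.
  t=2,j=0: stock 52.4800 → up 57.7280 (V=0.0000), down 41.9840 (V=0.0000). Price 0.0000; hedge Δ=0.0000, bond B=0.0000.
  t=2,j=1: stock 72.1600 → up 79.3760 (V=5.2275), down 57.7280 (V=0.0000). Price 4.2740; hedge Δ=0.2415, bond B=-13.1509.
  t=2,j=2: stock 99.2200 → up 109.1420 (V=32.8024), down 79.3760 (V=5.2275). Price 27.4771; hedge Δ=0.9264, bond B=-64.4393.
  t=1,j=0: stock 65.6000 → up 72.1600 (V=4.2740), down 52.4800 (V=0.0000). Price 3.4945; hedge Δ=0.2172, bond B=-10.7523.
  t=1,j=1: stock 90.2000 → up 99.2200 (V=27.4771), down 72.1600 (V=4.2740). Price 23.0032; hedge Δ=0.8575, bond B=-54.3404.
  t=0,j=0: stock 82.0000 → up 90.2000 (V=23.0032), down 65.6000 (V=3.4945). Price 19.2472; hedge Δ=0.7930, bond B=-45.7817.
The time-0 hedge costs 19.2472, which is the no-arbitrage price.

(0,0): Delta=0.7930 Bond=-45.7817
(1,0): Delta=0.2172 Bond=-10.7523
(1,1): Delta=0.8575 Bond=-54.3404
(2,0): Delta=0.0000 Bond=0.0000
(2,1): Delta=0.2415 Bond=-13.1509
(2,2): Delta=0.9264 Bond=-64.4393
(3,0): Delta=0.0000 Bond=0.0000
(3,1): Delta=0.0000 Bond=0.0000
(3,2): Delta=0.2685 Bond=-16.0845
(3,3): Delta=1.0000 Bond=-76.3396
V0=19.2472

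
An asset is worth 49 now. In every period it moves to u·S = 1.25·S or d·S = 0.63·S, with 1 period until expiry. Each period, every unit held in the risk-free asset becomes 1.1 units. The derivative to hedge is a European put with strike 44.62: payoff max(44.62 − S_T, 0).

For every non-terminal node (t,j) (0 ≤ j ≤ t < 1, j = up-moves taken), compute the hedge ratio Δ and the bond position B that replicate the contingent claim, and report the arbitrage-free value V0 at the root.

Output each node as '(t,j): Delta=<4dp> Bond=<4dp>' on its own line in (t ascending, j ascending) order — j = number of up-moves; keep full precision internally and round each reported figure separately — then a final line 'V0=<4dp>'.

Since d<R<u, set p* = (R−d)/(u−d) = 0.7581; price each node as the discounted p*-expectation of its children.
Terminal payoffs: V(1,0)=13.7500, V(1,1)=0.0000
(0,0): S=49.0000. Δ = (V_up−V_dn)/(S_up−S_dn) = (0.0000−13.7500)/(61.2500−30.8700) = -0.4526. V = [p*·0.0000 + (1−p*)·13.7500]/1.1 = 3.0242. B = V − Δ·S = 25.2016.
Self-financing check: at every node Δ·S+B equals the discounted successor values.

(0,0): Delta=-0.4526 Bond=25.2016
V0=3.0242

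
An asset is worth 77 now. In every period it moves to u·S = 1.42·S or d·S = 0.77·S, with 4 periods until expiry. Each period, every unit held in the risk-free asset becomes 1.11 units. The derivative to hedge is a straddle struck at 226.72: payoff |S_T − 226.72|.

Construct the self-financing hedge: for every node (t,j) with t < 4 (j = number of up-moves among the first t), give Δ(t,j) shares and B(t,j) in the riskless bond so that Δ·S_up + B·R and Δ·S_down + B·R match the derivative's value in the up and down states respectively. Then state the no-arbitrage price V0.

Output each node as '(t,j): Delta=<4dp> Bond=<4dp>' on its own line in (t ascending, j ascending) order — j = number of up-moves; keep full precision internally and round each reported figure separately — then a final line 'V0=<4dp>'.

The replicating-portfolio and risk-neutral prices coincide; use p* = (1.11−0.77)/(1.42−0.77) = 0.5231 for the latter.
Terminal values V(4,·): V(4,0)=199.6522, V(4,1)=176.8027, V(4,2)=134.6647, V(4,3)=56.9557, V(4,4)=86.3519
  t=3,j=0: stock 35.1530 → up 49.9173 (V=176.8027), down 27.0678 (V=199.6522). Price 169.0992; hedge Δ=-1.0000, bond B=204.2523.
  t=3,j=1: stock 64.8277 → up 92.0553 (V=134.6647), down 49.9173 (V=176.8027). Price 139.4246; hedge Δ=-1.0000, bond B=204.2523.
  t=3,j=2: stock 119.5524 → up 169.7643 (V=56.9557), down 92.0553 (V=134.6647). Price 84.6999; hedge Δ=-1.0000, bond B=204.2523.
  t=3,j=3: stock 220.4732 → up 313.0719 (V=86.3519), down 169.7643 (V=56.9557). Price 65.1641; hedge Δ=0.2051, bond B=19.9391.
  t=2,j=0: stock 45.6533 → up 64.8277 (V=139.4246), down 35.1530 (V=169.0992). Price 138.3577; hedge Δ=-1.0000, bond B=184.0110.
  t=2,j=1: stock 84.1918 → up 119.5524 (V=84.6999), down 64.8277 (V=139.4246). Price 99.8192; hedge Δ=-1.0000, bond B=184.0110.
  t=2,j=2: stock 155.2628 → up 220.4732 (V=65.1641), down 119.5524 (V=84.6999). Price 67.1002; hedge Δ=-0.1936, bond B=97.1552.
  t=1,j=0: stock 59.2900 → up 84.1918 (V=99.8192), down 45.6533 (V=138.3577). Price 106.4857; hedge Δ=-1.0000, bond B=165.7757.
  t=1,j=1: stock 109.3400 → up 155.2628 (V=67.1002), down 84.1918 (V=99.8192). Price 74.5087; hedge Δ=-0.4604, bond B=124.8457.
  t=0,j=0: stock 77.0000 → up 109.3400 (V=74.5087), down 59.2900 (V=106.4857). Price 80.8642; hedge Δ=-0.6389, bond B=130.0596.
Each (Δ,B) replicates both successor values, so the strategy is self-financing and V0 is arbitrage-free.

(0,0): Delta=-0.6389 Bond=130.0596
(1,0): Delta=-1.0000 Bond=165.7757
(1,1): Delta=-0.4604 Bond=124.8457
(2,0): Delta=-1.0000 Bond=184.0110
(2,1): Delta=-1.0000 Bond=184.0110
(2,2): Delta=-0.1936 Bond=97.1552
(3,0): Delta=-1.0000 Bond=204.2523
(3,1): Delta=-1.0000 Bond=204.2523
(3,2): Delta=-1.0000 Bond=204.2523
(3,3): Delta=0.2051 Bond=19.9391
V0=80.8642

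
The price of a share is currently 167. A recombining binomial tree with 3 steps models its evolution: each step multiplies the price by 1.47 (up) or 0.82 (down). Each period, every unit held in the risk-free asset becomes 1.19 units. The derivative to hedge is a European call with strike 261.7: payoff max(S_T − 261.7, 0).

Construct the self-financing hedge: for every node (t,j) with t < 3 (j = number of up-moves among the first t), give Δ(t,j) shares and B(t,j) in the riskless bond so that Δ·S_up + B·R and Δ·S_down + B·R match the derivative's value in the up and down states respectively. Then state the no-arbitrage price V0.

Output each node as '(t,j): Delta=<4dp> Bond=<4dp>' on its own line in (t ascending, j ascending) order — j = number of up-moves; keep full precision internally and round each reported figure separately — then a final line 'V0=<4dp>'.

The replicating-portfolio and risk-neutral prices coincide; use p* = (1.19−0.82)/(1.47−0.82) = 0.5692 for the latter.
Terminal values V(3,·): V(3,0)=0.0000, V(3,1)=0.0000, V(3,2)=34.2136, V(3,3)=268.7793
(2,0): S=112.2908. Δ = (V_up−V_dn)/(S_up−S_dn) = (0.0000−0.0000)/(165.0675−92.0785) = 0.0000. V = [p*·0.0000 + (1−p*)·0.0000]/1.19 = 0.0000. B = V − Δ·S = 0.0000.
(2,1): S=201.3018. Δ = (V_up−V_dn)/(S_up−S_dn) = (34.2136−0.0000)/(295.9136−165.0675) = 0.2615. V = [p*·34.2136 + (1−p*)·0.0000]/1.19 = 16.3659. B = V − Δ·S = -36.2704.
(2,2): S=360.8703. Δ = (V_up−V_dn)/(S_up−S_dn) = (268.7793−34.2136)/(530.4793−295.9136) = 1.0000. V = [p*·268.7793 + (1−p*)·34.2136]/1.19 = 140.9543. B = V − Δ·S = -219.9160.
(1,0): S=136.9400. Δ = (V_up−V_dn)/(S_up−S_dn) = (16.3659−0.0000)/(201.3018−112.2908) = 0.1839. V = [p*·16.3659 + (1−p*)·0.0000]/1.19 = 7.8286. B = V − Δ·S = -17.3498.
(1,1): S=245.4900. Δ = (V_up−V_dn)/(S_up−S_dn) = (140.9543−16.3659)/(360.8703−201.3018) = 0.7808. V = [p*·140.9543 + (1−p*)·16.3659]/1.19 = 73.3491. B = V − Δ·S = -118.3253.
(0,0): S=167.0000. Δ = (V_up−V_dn)/(S_up−S_dn) = (73.3491−7.8286)/(245.4900−136.9400) = 0.6036. V = [p*·73.3491 + (1−p*)·7.8286]/1.19 = 37.9201. B = V − Δ·S = -62.8808.
The time-0 hedge costs 37.9201, which is the no-arbitrage price.

(0,0): Delta=0.6036 Bond=-62.8808
(1,0): Delta=0.1839 Bond=-17.3498
(1,1): Delta=0.7808 Bond=-118.3253
(2,0): Delta=0.0000 Bond=0.0000
(2,1): Delta=0.2615 Bond=-36.2704
(2,2): Delta=1.0000 Bond=-219.9160
V0=37.9201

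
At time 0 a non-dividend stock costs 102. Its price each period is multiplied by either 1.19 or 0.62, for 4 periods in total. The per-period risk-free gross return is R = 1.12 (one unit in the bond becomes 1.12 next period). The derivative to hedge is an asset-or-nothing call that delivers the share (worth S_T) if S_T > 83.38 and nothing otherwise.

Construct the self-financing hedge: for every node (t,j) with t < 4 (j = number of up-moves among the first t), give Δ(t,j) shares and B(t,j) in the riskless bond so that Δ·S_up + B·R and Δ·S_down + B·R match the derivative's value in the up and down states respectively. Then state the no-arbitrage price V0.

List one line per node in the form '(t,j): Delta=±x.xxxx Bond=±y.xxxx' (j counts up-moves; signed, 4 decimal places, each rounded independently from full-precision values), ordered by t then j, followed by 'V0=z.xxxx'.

The replicating-portfolio and risk-neutral prices coincide; use p* = (1.12−0.62)/(1.19−0.62) = 0.8772 for the latter.
Terminal values V(4,·): V(4,0)=0.0000, V(4,1)=0.0000, V(4,2)=0.0000, V(4,3)=106.5695, V(4,4)=204.5446
  t=3,j=0: stock 24.3095 → up 28.9283 (V=0.0000), down 15.0719 (V=0.0000). Price 0.0000; hedge Δ=0.0000, bond B=0.0000.
  t=3,j=1: stock 46.6585 → up 55.5236 (V=0.0000), down 28.9283 (V=0.0000). Price 0.0000; hedge Δ=0.0000, bond B=0.0000.
  t=3,j=2: stock 89.5542 → up 106.5695 (V=106.5695), down 55.5236 (V=0.0000). Price 83.4661; hedge Δ=2.0877, bond B=-103.4979.
  t=3,j=3: stock 171.8862 → up 204.5446 (V=204.5446), down 106.5695 (V=106.5695). Price 171.8862; hedge Δ=1.0000, bond B=0.0000.
  t=2,j=0: stock 39.2088 → up 46.6585 (V=0.0000), down 24.3095 (V=0.0000). Price 0.0000; hedge Δ=0.0000, bond B=0.0000.
  t=2,j=1: stock 75.2556 → up 89.5542 (V=83.4661), down 46.6585 (V=0.0000). Price 65.3713; hedge Δ=1.9458, bond B=-81.0604.
  t=2,j=2: stock 144.4422 → up 171.8862 (V=171.8862), down 89.5542 (V=83.4661). Price 143.7746; hedge Δ=1.0739, bond B=-11.3485.
  t=1,j=0: stock 63.2400 → up 75.2556 (V=65.3713), down 39.2088 (V=0.0000). Price 51.1993; hedge Δ=1.8135, bond B=-63.4871.
  t=1,j=1: stock 121.3800 → up 144.4422 (V=143.7746), down 75.2556 (V=65.3713). Price 119.7734; hedge Δ=1.1332, bond B=-17.7764.
  t=0,j=0: stock 102.0000 → up 121.3800 (V=119.7734), down 63.2400 (V=51.1993). Price 99.4214; hedge Δ=1.1795, bond B=-20.8839.
Self-financing check: at every node Δ·S+B equals the discounted successor values.

(0,0): Delta=1.1795 Bond=-20.8839
(1,0): Delta=1.8135 Bond=-63.4871
(1,1): Delta=1.1332 Bond=-17.7764
(2,0): Delta=0.0000 Bond=0.0000
(2,1): Delta=1.9458 Bond=-81.0604
(2,2): Delta=1.0739 Bond=-11.3485
(3,0): Delta=0.0000 Bond=0.0000
(3,1): Delta=0.0000 Bond=0.0000
(3,2): Delta=2.0877 Bond=-103.4979
(3,3): Delta=1.0000 Bond=0.0000
V0=99.4214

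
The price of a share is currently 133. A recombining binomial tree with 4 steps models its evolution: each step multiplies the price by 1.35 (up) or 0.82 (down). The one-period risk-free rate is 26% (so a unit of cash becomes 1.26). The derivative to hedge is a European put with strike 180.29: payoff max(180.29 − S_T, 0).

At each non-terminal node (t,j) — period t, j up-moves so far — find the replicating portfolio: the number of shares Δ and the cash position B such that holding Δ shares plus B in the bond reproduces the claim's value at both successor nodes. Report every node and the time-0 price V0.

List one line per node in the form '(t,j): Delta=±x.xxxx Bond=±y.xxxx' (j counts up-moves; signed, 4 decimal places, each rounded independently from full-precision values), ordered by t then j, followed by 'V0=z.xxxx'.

(0,0): Delta=-0.0770 Bond=11.6278
(1,0): Delta=-0.3388 Bond=43.1978
(1,1): Delta=-0.0445 Bond=8.8119
(2,0): Delta=-1.0000 Bond=113.5614
(2,1): Delta=-0.2566 Bond=42.3341
(2,2): Delta=-0.0182 Bond=4.7148
(3,0): Delta=-1.0000 Bond=143.0873
(3,1): Delta=-1.0000 Bond=143.0873
(3,2): Delta=-0.1643 Bond=34.9837
(3,3): Delta=0.0000 Bond=0.0000
V0=1.3828

No-arbitrage ⇒ martingale measure with p* = (R−d)/(u−d) = 0.8302.
Terminal values V(4,·): V(4,0)=120.1578, V(4,1)=81.2919, V(4,2)=17.3053, V(4,3)=0.0000, V(4,4)=0.0000
(3,0): S=73.3319. Δ = (V_up−V_dn)/(S_up−S_dn) = (81.2919−120.1578)/(98.9981−60.1322) = -1.0000. V = [p*·81.2919 + (1−p*)·120.1578]/1.26 = 69.7554. B = V − Δ·S = 143.0873.
(3,1): S=120.7294. Δ = (V_up−V_dn)/(S_up−S_dn) = (17.3053−81.2919)/(162.9847−98.9981) = -1.0000. V = [p*·17.3053 + (1−p*)·81.2919]/1.26 = 22.3579. B = V − Δ·S = 143.0873.
(3,2): S=198.7619. Δ = (V_up−V_dn)/(S_up−S_dn) = (0.0000−17.3053)/(268.3285−162.9847) = -0.1643. V = [p*·0.0000 + (1−p*)·17.3053]/1.26 = 2.3322. B = V − Δ·S = 34.9837.
(3,3): S=327.2299. Δ = (V_up−V_dn)/(S_up−S_dn) = (0.0000−0.0000)/(441.7603−268.3285) = 0.0000. V = [p*·0.0000 + (1−p*)·0.0000]/1.26 = 0.0000. B = V − Δ·S = 0.0000.
(2,0): S=89.4292. Δ = (V_up−V_dn)/(S_up−S_dn) = (22.3579−69.7554)/(120.7294−73.3319) = -1.0000. V = [p*·22.3579 + (1−p*)·69.7554]/1.26 = 24.1322. B = V − Δ·S = 113.5614.
(2,1): S=147.2310. Δ = (V_up−V_dn)/(S_up−S_dn) = (2.3322−22.3579)/(198.7619−120.7294) = -0.2566. V = [p*·2.3322 + (1−p*)·22.3579]/1.26 = 4.5499. B = V − Δ·S = 42.3341.
(2,2): S=242.3925. Δ = (V_up−V_dn)/(S_up−S_dn) = (0.0000−2.3322)/(327.2299−198.7619) = -0.0182. V = [p*·0.0000 + (1−p*)·2.3322]/1.26 = 0.3143. B = V − Δ·S = 4.7148.
(1,0): S=109.0600. Δ = (V_up−V_dn)/(S_up−S_dn) = (4.5499−24.1322)/(147.2310−89.4292) = -0.3388. V = [p*·4.5499 + (1−p*)·24.1322]/1.26 = 6.2501. B = V − Δ·S = 43.1978.
(1,1): S=179.5500. Δ = (V_up−V_dn)/(S_up−S_dn) = (0.3143−4.5499)/(242.3925−147.2310) = -0.0445. V = [p*·0.3143 + (1−p*)·4.5499]/1.26 = 0.8203. B = V − Δ·S = 8.8119.
(0,0): S=133.0000. Δ = (V_up−V_dn)/(S_up−S_dn) = (0.8203−6.2501)/(179.5500−109.0600) = -0.0770. V = [p*·0.8203 + (1−p*)·6.2501]/1.26 = 1.3828. B = V − Δ·S = 11.6278.
The time-0 hedge costs 1.3828, which is the no-arbitrage price.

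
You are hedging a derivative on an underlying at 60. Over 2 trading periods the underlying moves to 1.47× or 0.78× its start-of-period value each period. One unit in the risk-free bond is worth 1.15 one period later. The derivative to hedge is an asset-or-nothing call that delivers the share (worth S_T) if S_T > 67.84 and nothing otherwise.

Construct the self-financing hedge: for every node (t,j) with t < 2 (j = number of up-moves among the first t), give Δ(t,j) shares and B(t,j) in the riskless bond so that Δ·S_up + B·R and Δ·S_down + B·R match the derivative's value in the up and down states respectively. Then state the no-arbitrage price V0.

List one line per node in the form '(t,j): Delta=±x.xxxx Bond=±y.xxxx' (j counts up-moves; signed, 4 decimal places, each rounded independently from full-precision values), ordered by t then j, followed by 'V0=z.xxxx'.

No-arbitrage ⇒ martingale measure with p* = (R−d)/(u−d) = 0.5362.
Payoff layer (t=2): V(2,0)=0.0000, V(2,1)=68.7960, V(2,2)=129.6540
Node (1,0) S=46.8000: V=(p*·68.7960+(1−p*)·0.0000)/1.15=32.0788; Δ=(68.7960−0.0000)/(68.7960−36.5040)=2.1304; B=V−Δ·S=-67.6256
Node (1,1) S=88.2000: V=(p*·129.6540+(1−p*)·68.7960)/1.15=88.2000; Δ=(129.6540−68.7960)/(129.6540−68.7960)=1.0000; B=V−Δ·S=0.0000
Node (0,0) S=60.0000: V=(p*·88.2000+(1−p*)·32.0788)/1.15=54.0633; Δ=(88.2000−32.0788)/(88.2000−46.8000)=1.3556; B=V−Δ·S=-27.2718
The time-0 hedge costs 54.0633, which is the no-arbitrage price.

(0,0): Delta=1.3556 Bond=-27.2718
(1,0): Delta=2.1304 Bond=-67.6256
(1,1): Delta=1.0000 Bond=0.0000
V0=54.0633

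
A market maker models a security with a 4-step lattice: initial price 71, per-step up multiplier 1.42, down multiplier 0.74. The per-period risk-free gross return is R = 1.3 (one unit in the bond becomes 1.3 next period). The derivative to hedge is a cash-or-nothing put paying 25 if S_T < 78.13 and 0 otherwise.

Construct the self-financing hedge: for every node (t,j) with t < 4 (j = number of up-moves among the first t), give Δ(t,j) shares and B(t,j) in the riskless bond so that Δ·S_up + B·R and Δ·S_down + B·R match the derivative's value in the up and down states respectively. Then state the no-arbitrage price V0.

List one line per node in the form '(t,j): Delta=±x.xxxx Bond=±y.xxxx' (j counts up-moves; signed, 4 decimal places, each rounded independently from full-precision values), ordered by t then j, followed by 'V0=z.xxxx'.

Risk-neutral probability p* = (R−d)/(u−d) = (1.3−0.74)/(1.42−0.74) = 0.8235.
Payoff layer (t=4): V(4,0)=25.0000, V(4,1)=25.0000, V(4,2)=0.0000, V(4,3)=0.0000, V(4,4)=0.0000
(3,0): S=28.7709. Δ = (V_up−V_dn)/(S_up−S_dn) = (25.0000−25.0000)/(40.8547−21.2905) = 0.0000. V = [p*·25.0000 + (1−p*)·25.0000]/1.3 = 19.2308. B = V − Δ·S = 19.2308.
(3,1): S=55.2090. Δ = (V_up−V_dn)/(S_up−S_dn) = (0.0000−25.0000)/(78.3968−40.8547) = -0.6659. V = [p*·0.0000 + (1−p*)·25.0000]/1.3 = 3.3937. B = V − Δ·S = 40.1584.
(3,2): S=105.9417. Δ = (V_up−V_dn)/(S_up−S_dn) = (0.0000−0.0000)/(150.4372−78.3968) = 0.0000. V = [p*·0.0000 + (1−p*)·0.0000]/1.3 = 0.0000. B = V − Δ·S = 0.0000.
(3,3): S=203.2934. Δ = (V_up−V_dn)/(S_up−S_dn) = (0.0000−0.0000)/(288.6767−150.4372) = 0.0000. V = [p*·0.0000 + (1−p*)·0.0000]/1.3 = 0.0000. B = V − Δ·S = 0.0000.
(2,0): S=38.8796. Δ = (V_up−V_dn)/(S_up−S_dn) = (3.3937−19.2308)/(55.2090−28.7709) = -0.5990. V = [p*·3.3937 + (1−p*)·19.2308]/1.3 = 4.7603. B = V − Δ·S = 28.0502.
(2,1): S=74.6068. Δ = (V_up−V_dn)/(S_up−S_dn) = (0.0000−3.3937)/(105.9417−55.2090) = -0.0669. V = [p*·0.0000 + (1−p*)·3.3937]/1.3 = 0.4607. B = V − Δ·S = 5.4514.
(2,2): S=143.1644. Δ = (V_up−V_dn)/(S_up−S_dn) = (0.0000−0.0000)/(203.2934−105.9417) = 0.0000. V = [p*·0.0000 + (1−p*)·0.0000]/1.3 = 0.0000. B = V − Δ·S = 0.0000.
(1,0): S=52.5400. Δ = (V_up−V_dn)/(S_up−S_dn) = (0.4607−4.7603)/(74.6068−38.8796) = -0.1203. V = [p*·0.4607 + (1−p*)·4.7603]/1.3 = 0.9380. B = V − Δ·S = 7.2611.
(1,1): S=100.8200. Δ = (V_up−V_dn)/(S_up−S_dn) = (0.0000−0.4607)/(143.1644−74.6068) = -0.0067. V = [p*·0.0000 + (1−p*)·0.4607]/1.3 = 0.0625. B = V − Δ·S = 0.7400.
(0,0): S=71.0000. Δ = (V_up−V_dn)/(S_up−S_dn) = (0.0625−0.9380)/(100.8200−52.5400) = -0.0181. V = [p*·0.0625 + (1−p*)·0.9380]/1.3 = 0.1670. B = V − Δ·S = 1.4544.
Self-financing check: at every node Δ·S+B equals the discounted successor values.

(0,0): Delta=-0.0181 Bond=1.4544
(1,0): Delta=-0.1203 Bond=7.2611
(1,1): Delta=-0.0067 Bond=0.7400
(2,0): Delta=-0.5990 Bond=28.0502
(2,1): Delta=-0.0669 Bond=5.4514
(2,2): Delta=0.0000 Bond=0.0000
(3,0): Delta=0.0000 Bond=19.2308
(3,1): Delta=-0.6659 Bond=40.1584
(3,2): Delta=0.0000 Bond=0.0000
(3,3): Delta=0.0000 Bond=0.0000
V0=0.1670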